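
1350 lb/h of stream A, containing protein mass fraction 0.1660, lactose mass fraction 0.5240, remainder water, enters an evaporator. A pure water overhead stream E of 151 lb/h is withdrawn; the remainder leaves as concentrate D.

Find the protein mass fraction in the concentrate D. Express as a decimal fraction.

0.1869

protein is not removed: 1350×0.166 = 224.1 lb/h of protein enters D.
Concentrate = 1350 − 151 = 1199 lb/h.
Mass fraction = 224.1/1199 = 0.1869.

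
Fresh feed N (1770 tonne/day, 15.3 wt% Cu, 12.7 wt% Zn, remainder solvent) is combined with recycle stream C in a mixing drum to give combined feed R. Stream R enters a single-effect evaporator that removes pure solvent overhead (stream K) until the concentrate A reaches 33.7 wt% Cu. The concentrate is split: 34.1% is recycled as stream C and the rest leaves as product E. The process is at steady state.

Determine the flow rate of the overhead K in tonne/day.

966.4 tonne/day

Overall Cu balance (none leaves overhead): Cu in fresh feed = Cu in product, i.e. 1770×0.153 = (1−0.341)·A·0.337.
A = 270.81/(0.337×0.659) = 1219.4 tonne/day.
Recycle C = 0.341×1219.4 = 415.82 tonne/day.
Combined feed R = 1770 + 415.82 = 2185.8 tonne/day.
Overhead K = R − A = 2185.8 − 1219.4 = 966.41 tonne/day.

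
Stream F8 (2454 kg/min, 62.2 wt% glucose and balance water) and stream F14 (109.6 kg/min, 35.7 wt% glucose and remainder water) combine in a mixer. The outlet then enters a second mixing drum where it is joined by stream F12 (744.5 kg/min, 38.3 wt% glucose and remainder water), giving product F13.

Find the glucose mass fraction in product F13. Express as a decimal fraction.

0.559

Overall, product flow = 3308.1 kg/min.
glucose in = 2454×0.622 + 109.6×0.357 + 744.5×0.383 = 1850.7 kg/min.
glucose fraction in F13 = 0.559.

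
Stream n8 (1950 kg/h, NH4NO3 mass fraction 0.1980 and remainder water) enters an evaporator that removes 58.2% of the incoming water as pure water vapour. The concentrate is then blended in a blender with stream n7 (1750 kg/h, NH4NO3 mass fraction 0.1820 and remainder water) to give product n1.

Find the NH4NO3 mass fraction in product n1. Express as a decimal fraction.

0.2526

Vapour removed = 0.582×0.802×1950 = 910.19 kg/h; concentrate = 1039.8 kg/h.
NH4NO3 reaching the mixer = 386.1 (from concentrate) + 1750×0.182 = 704.6 kg/h.
Product flow = 1039.8 + 1750 = 2789.8 kg/h; NH4NO3 fraction = 0.2526.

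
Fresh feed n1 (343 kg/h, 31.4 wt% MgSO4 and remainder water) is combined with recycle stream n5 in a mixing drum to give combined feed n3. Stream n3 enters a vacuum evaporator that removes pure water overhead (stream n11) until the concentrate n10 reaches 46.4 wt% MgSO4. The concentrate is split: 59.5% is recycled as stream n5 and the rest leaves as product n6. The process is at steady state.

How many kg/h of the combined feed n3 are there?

684 kg/h

Overall MgSO4 balance (none leaves overhead): MgSO4 in fresh feed = MgSO4 in product, i.e. 343×0.314 = (1−0.595)·n10·0.464.
n10 = 107.7/(0.464×0.405) = 573.13 kg/h.
Recycle n5 = 0.595×573.13 = 341.01 kg/h.
Combined feed n3 = 343 + 341.01 = 684.01 kg/h.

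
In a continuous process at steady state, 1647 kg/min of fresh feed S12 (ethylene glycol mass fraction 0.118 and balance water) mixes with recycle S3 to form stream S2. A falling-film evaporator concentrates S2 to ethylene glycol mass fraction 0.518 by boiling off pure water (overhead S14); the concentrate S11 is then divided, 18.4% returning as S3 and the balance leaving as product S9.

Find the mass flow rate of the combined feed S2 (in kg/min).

Overall ethylene glycol balance (none leaves overhead): ethylene glycol in fresh feed = ethylene glycol in product, i.e. 1647×0.118 = (1−0.184)·S11·0.518.
S11 = 194.35/(0.518×0.816) = 459.79 kg/min.
Recycle S3 = 0.184×459.79 = 84.601 kg/min.
Combined feed S2 = 1647 + 84.601 = 1731.6 kg/min.

1732 kg/min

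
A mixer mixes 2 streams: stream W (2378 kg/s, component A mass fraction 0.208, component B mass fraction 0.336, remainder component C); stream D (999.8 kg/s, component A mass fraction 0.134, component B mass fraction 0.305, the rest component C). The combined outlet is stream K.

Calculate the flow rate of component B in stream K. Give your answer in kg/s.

component B out = component B in = 2378×0.336 + 999.8×0.305 = 1103.9 kg/s.

1104 kg/s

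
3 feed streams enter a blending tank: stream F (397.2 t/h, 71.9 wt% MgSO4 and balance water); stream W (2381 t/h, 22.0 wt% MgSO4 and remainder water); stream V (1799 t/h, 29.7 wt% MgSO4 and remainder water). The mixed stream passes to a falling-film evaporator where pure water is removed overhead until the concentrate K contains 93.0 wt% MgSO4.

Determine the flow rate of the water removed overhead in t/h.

MgSO4 entering = 397.2×0.719 + 2381×0.220 + 1799×0.297 = 1343.7 t/h.
All MgSO4 reports to K, so K = 1343.7/0.930 = 1444.8 t/h.
Total feed = 4577.2 t/h; overhead = 4577.2 − 1444.8 = 3132.4 t/h.

3132 t/h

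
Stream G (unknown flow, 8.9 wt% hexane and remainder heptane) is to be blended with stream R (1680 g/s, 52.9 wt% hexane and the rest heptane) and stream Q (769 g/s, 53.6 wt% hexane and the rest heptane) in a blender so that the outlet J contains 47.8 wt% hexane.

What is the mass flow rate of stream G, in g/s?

334.9 g/s

Let G be the unknown flow. Total out = 2449 + G.
hexane balance: 1300.9 + 0.089·G = 0.478·(2449 + G)
(0.089 − 0.478)·G = 0.478×2449 − 1300.9 = -130.28
G = -130.28 / -0.389 = 334.92 g/s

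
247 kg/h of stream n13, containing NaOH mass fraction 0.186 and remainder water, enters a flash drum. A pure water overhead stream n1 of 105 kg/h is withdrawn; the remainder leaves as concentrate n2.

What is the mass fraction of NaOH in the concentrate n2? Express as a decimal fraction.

NaOH is not removed: 247×0.186 = 45.942 kg/h of NaOH enters n2.
Concentrate = 247 − 105 = 142 kg/h.
Mass fraction = 45.942/142 = 0.324.

0.324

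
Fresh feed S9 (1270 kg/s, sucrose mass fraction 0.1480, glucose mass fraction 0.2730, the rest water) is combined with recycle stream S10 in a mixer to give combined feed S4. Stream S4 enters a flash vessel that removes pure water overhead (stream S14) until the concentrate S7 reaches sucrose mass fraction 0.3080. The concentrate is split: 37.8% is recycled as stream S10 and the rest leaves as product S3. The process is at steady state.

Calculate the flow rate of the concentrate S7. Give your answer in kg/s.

Overall sucrose balance (none leaves overhead): sucrose in fresh feed = sucrose in product, i.e. 1270×0.148 = (1−0.378)·S7·0.308.
S7 = 187.96/(0.308×0.622) = 981.12 kg/s.

981.1 kg/s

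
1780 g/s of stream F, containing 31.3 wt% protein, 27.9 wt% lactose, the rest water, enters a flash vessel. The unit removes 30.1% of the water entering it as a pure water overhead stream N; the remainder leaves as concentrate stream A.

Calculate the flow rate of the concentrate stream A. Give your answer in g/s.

1561 g/s

water entering = 1780×0.408 = 726.24 g/s; overhead removed = 0.301×726.24 = 218.6 g/s.
Concentrate = 1780 − 218.6 = 1561.4 g/s.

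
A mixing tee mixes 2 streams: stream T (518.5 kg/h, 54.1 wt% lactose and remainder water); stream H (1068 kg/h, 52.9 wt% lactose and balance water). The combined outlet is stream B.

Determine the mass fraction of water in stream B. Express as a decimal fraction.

0.467

Total flow out = 518.5 + 1068 = 1586.5 kg/h.
water in = 518.5×0.459 + 1068×0.471 = 741.02 kg/h.
water mass fraction in B = 741.02/1586.5 = 0.467.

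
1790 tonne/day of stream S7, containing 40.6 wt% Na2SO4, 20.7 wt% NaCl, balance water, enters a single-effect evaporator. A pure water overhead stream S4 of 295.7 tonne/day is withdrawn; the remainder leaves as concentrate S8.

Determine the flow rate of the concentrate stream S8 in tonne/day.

1494 tonne/day

Concentrate = 1790 − 295.7 = 1494.3 tonne/day.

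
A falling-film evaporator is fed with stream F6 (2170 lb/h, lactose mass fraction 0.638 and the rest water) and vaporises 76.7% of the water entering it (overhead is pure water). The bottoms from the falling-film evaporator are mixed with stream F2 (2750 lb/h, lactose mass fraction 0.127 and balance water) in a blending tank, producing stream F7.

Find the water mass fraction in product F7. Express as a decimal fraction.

Vapour removed = 0.767×0.362×2170 = 602.51 lb/h; concentrate = 1567.5 lb/h.
water reaching the mixer = 183.03 (from concentrate) + 2750×0.873 = 2583.8 lb/h.
Product flow = 1567.5 + 2750 = 4317.5 lb/h; water fraction = 0.598.

0.598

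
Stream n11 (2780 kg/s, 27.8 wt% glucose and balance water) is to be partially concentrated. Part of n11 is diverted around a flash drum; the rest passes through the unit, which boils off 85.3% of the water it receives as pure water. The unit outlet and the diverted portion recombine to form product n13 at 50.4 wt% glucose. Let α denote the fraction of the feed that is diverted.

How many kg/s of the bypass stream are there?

755.9 kg/s

All 2780×0.278 = 772.84 kg/s of glucose reaches n13, so n13 = 772.84/0.504 = 1533.4 kg/s and vapour = 1246.6 kg/s.
The evaporator receives (1−α)·2780 of feed at 0.722 water and removes 0.853 of that water:
0.853×0.722×(1−α)×2780 = 1246.6
(1−α) = 1246.6/1712.1 = 0.7281;  α = 0.2719.
Bypass flow = 0.2719×2780 = 755.88 kg/s.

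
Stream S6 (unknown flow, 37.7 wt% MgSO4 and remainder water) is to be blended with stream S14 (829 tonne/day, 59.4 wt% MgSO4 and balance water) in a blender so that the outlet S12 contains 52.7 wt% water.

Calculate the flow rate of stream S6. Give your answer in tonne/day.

Let S6 be the unknown flow. Total out = 829 + S6.
water balance: 336.57 + 0.623·S6 = 0.527·(829 + S6)
(0.623 − 0.527)·S6 = 0.527×829 − 336.57 = 100.31
S6 = 100.31 / 0.096 = 1044.9 tonne/day

1045 tonne/day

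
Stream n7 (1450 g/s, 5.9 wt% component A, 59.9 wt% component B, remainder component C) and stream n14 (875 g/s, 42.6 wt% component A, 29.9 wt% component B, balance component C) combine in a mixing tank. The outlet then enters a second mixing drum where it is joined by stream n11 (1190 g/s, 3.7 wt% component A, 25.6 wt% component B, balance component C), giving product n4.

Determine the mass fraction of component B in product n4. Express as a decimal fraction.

Overall, product flow = 3515 g/s.
component B in = 1450×0.599 + 875×0.299 + 1190×0.256 = 1434.8 g/s.
component B fraction in n4 = 0.408.

0.408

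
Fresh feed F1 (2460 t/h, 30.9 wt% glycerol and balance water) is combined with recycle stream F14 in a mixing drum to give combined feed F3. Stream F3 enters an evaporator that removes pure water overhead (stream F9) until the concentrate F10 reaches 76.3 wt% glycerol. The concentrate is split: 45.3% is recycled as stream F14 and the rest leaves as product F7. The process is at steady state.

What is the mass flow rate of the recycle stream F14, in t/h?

825 t/h

Overall glycerol balance (none leaves overhead): glycerol in fresh feed = glycerol in product, i.e. 2460×0.309 = (1−0.453)·F10·0.763.
F10 = 760.14/(0.763×0.547) = 1821.3 t/h.
Recycle F14 = 0.453×1821.3 = 825.05 t/h.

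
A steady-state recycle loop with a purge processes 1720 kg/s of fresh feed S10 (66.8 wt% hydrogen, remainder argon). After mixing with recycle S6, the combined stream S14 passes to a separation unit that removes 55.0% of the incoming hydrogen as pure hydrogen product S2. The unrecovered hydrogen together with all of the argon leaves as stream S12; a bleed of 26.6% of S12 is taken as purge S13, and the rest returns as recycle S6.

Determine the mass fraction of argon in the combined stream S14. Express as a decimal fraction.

0.5558

argon enters only via S10 and leaves only via the purge: 1720×0.332 = 0.266×(argon in S12), and the separation unit passes all argon, so argon in S14 = argon in S12 = 2146.8 kg/s.
hydrogen in S14: m_A = 1720×0.668 + (1−0.266)·(1−0.550)·m_A, so m_A = 1149/0.6697 = 1715.6 kg/s.
S14 = 1715.6 + 2146.8 = 3862.4 kg/s.
argon fraction in S14 = 2146.8/3862.4 = 0.5558.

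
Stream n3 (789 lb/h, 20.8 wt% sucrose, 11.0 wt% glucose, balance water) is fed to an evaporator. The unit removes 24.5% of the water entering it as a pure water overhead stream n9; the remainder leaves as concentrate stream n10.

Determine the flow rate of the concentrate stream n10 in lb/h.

657.2 lb/h

water entering = 789×0.682 = 538.1 lb/h; overhead removed = 0.245×538.1 = 131.83 lb/h.
Concentrate = 789 − 131.83 = 657.17 lb/h.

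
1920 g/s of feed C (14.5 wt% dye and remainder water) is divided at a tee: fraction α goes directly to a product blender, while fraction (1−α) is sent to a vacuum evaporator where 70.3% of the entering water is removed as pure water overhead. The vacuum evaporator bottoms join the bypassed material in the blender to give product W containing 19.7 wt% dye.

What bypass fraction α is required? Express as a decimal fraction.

0.561

All 1920×0.145 = 278.4 g/s of dye reaches W, so W = 278.4/0.197 = 1413.2 g/s and vapour = 506.8 g/s.
The evaporator receives (1−α)·1920 of feed at 0.855 water and removes 0.703 of that water:
0.703×0.855×(1−α)×1920 = 506.8
(1−α) = 506.8/1154 = 0.4392;  α = 0.5608.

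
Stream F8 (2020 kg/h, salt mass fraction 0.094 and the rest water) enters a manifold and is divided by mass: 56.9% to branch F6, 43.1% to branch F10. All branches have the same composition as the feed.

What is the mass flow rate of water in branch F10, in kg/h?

788.8 kg/h

Branch F10 total = 0.431×2020 = 870.62 kg/h.
water in F10 = 0.906×870.62 = 788.78 kg/h.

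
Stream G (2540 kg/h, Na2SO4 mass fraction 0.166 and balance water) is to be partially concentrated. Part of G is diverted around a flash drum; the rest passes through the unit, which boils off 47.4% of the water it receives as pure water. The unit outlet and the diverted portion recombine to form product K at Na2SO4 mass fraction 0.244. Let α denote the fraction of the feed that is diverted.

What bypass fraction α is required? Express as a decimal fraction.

0.191

All 2540×0.166 = 421.64 kg/h of Na2SO4 reaches K, so K = 421.64/0.244 = 1728 kg/h and vapour = 811.97 kg/h.
The evaporator receives (1−α)·2540 of feed at 0.834 water and removes 0.474 of that water:
0.474×0.834×(1−α)×2540 = 811.97
(1−α) = 811.97/1004.1 = 0.8086;  α = 0.1914.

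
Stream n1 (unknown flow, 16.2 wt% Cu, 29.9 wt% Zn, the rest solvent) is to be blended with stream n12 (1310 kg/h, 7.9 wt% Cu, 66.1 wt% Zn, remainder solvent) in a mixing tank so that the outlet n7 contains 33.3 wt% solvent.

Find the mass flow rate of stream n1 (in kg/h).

Let n1 be the unknown flow. Total out = 1310 + n1.
solvent balance: 340.6 + 0.539·n1 = 0.333·(1310 + n1)
(0.539 − 0.333)·n1 = 0.333×1310 − 340.6 = 95.63
n1 = 95.63 / 0.206 = 464.22 kg/h

464.2 kg/h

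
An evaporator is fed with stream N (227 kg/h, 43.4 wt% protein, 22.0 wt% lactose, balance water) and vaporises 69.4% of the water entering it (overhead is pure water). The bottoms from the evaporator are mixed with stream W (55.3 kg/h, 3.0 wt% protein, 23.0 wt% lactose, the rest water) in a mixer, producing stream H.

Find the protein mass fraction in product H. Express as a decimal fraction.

Vapour removed = 0.694×0.346×227 = 54.508 kg/h; concentrate = 172.49 kg/h.
protein reaching the mixer = 98.518 (from concentrate) + 55.3×0.030 = 100.18 kg/h.
Product flow = 172.49 + 55.3 = 227.79 kg/h; protein fraction = 0.440.

0.440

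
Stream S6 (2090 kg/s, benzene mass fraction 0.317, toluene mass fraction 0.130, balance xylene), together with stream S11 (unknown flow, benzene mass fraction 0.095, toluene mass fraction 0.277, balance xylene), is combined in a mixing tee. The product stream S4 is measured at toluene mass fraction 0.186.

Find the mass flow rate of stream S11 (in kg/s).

Let S11 be the unknown flow. Total out = 2090 + S11.
toluene balance: 271.7 + 0.277·S11 = 0.186·(2090 + S11)
(0.277 − 0.186)·S11 = 0.186×2090 − 271.7 = 117.04
S11 = 117.04 / 0.091 = 1286.2 kg/s

1286 kg/s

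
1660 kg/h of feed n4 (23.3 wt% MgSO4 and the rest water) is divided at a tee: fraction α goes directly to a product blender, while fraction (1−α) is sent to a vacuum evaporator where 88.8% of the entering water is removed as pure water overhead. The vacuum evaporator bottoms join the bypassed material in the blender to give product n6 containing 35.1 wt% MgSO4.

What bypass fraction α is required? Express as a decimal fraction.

0.506

All 1660×0.233 = 386.78 kg/h of MgSO4 reaches n6, so n6 = 386.78/0.351 = 1101.9 kg/h and vapour = 558.06 kg/h.
The evaporator receives (1−α)·1660 of feed at 0.767 water and removes 0.888 of that water:
0.888×0.767×(1−α)×1660 = 558.06
(1−α) = 558.06/1130.6 = 0.4936;  α = 0.5064.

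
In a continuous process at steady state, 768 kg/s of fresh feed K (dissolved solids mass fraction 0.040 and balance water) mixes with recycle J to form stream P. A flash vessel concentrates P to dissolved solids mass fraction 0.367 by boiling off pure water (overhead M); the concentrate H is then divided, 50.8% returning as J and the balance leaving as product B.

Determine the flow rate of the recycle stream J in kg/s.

86.43 kg/s

Overall dissolved solids balance (none leaves overhead): dissolved solids in fresh feed = dissolved solids in product, i.e. 768×0.040 = (1−0.508)·H·0.367.
H = 30.72/(0.367×0.492) = 170.13 kg/s.
Recycle J = 0.508×170.13 = 86.428 kg/s.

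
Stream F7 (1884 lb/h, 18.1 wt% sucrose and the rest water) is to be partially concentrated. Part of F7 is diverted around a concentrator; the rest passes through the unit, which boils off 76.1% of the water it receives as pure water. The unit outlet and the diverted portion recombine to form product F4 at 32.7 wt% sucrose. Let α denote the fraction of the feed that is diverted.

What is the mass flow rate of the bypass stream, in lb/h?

534.4 lb/h

All 1884×0.181 = 341 lb/h of sucrose reaches F4, so F4 = 341/0.327 = 1042.8 lb/h and vapour = 841.17 lb/h.
The evaporator receives (1−α)·1884 of feed at 0.819 water and removes 0.761 of that water:
0.761×0.819×(1−α)×1884 = 841.17
(1−α) = 841.17/1174.2 = 0.7164;  α = 0.2836.
Bypass flow = 0.2836×1884 = 534.36 lb/h.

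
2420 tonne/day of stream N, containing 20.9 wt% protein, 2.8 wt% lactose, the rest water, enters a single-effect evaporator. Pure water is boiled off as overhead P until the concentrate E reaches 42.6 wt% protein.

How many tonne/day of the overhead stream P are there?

1233 tonne/day

protein is conserved: 2420×0.209 = 505.78 tonne/day all reports to the concentrate.
Concentrate = 505.78/(target fraction) = 1187.3 tonne/day.
Overhead = 2420 − 1187.3 = 1232.7 tonne/day.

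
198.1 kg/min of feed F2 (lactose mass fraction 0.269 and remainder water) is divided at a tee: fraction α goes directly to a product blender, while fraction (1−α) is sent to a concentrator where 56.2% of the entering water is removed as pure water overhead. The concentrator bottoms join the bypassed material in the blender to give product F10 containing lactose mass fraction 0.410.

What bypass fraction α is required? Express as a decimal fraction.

All 198.1×0.269 = 53.289 kg/min of lactose reaches F10, so F10 = 53.289/0.410 = 129.97 kg/min and vapour = 68.127 kg/min.
The evaporator receives (1−α)·198.1 of feed at 0.731 water and removes 0.562 of that water:
0.562×0.731×(1−α)×198.1 = 68.127
(1−α) = 68.127/81.384 = 0.8371;  α = 0.1629.

0.163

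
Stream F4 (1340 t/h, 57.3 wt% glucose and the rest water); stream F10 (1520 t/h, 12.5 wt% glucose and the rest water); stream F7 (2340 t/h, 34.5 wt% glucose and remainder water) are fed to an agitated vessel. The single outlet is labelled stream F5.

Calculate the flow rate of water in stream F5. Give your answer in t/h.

3435 t/h

water out = water in = 1340×0.427 + 1520×0.875 + 2340×0.655 = 3434.9 t/h.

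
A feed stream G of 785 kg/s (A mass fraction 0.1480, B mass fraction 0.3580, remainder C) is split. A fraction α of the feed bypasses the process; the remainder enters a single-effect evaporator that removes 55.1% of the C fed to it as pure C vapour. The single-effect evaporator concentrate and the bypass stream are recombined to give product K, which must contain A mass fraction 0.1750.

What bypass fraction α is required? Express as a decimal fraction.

0.433

All 785×0.148 = 116.18 kg/s of A reaches K, so K = 116.18/0.175 = 663.89 kg/s and vapour = 121.11 kg/s.
The evaporator receives (1−α)·785 of feed at 0.494 C and removes 0.551 of that C:
0.551×0.494×(1−α)×785 = 121.11
(1−α) = 121.11/213.67 = 0.5668;  α = 0.4332.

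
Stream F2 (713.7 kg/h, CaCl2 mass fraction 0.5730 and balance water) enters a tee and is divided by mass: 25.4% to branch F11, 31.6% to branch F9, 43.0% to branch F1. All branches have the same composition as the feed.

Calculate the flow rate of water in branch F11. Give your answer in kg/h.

Branch F11 total = 0.254×713.7 = 181.28 kg/h.
water in F11 = 0.427×181.28 = 77.406 kg/h.

77.41 kg/h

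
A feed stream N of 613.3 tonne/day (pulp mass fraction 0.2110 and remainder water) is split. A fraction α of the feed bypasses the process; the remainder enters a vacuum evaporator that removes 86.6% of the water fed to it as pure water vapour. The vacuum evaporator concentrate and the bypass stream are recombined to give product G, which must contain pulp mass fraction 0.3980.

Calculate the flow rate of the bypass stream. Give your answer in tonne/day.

191.6 tonne/day

All 613.3×0.211 = 129.41 tonne/day of pulp reaches G, so G = 129.41/0.398 = 325.14 tonne/day and vapour = 288.16 tonne/day.
The evaporator receives (1−α)·613.3 of feed at 0.789 water and removes 0.866 of that water:
0.866×0.789×(1−α)×613.3 = 288.16
(1−α) = 288.16/419.05 = 0.6876;  α = 0.3124.
Bypass flow = 0.3124×613.3 = 191.57 tonne/day.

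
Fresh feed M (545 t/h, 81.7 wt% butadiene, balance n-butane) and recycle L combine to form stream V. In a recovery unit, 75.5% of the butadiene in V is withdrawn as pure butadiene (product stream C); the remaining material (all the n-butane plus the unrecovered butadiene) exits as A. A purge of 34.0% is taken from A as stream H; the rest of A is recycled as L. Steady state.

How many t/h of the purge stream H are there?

144 t/h

n-butane enters only via M and leaves only via the purge: 545×0.183 = 0.340×(n-butane in A), and the recovery unit passes all n-butane, so n-butane in V = n-butane in A = 293.34 t/h.
butadiene in V: m_A = 545×0.817 + (1−0.340)·(1−0.755)·m_A, so m_A = 445.26/0.8383 = 531.15 t/h.
A = (1−0.755)×531.15 + 293.34 = 423.47 t/h.
Purge H = 0.340×423.47 = 143.98 t/h.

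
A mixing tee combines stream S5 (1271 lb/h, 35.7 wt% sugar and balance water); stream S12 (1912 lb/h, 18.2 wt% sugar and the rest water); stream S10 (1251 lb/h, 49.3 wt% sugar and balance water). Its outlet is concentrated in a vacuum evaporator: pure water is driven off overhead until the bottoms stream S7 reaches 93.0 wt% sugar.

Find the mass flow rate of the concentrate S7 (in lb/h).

1525 lb/h

sugar entering = 1271×0.357 + 1912×0.182 + 1251×0.493 = 1418.5 lb/h.
All sugar reports to S7, so S7 = 1418.5/0.930 = 1525.2 lb/h.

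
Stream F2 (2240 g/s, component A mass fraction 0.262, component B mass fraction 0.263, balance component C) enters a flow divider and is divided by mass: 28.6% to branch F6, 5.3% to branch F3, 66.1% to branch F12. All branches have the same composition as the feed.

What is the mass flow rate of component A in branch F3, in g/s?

Branch F3 total = 0.053×2240 = 118.72 g/s.
component A in F3 = 0.262×118.72 = 31.105 g/s.

31.1 g/s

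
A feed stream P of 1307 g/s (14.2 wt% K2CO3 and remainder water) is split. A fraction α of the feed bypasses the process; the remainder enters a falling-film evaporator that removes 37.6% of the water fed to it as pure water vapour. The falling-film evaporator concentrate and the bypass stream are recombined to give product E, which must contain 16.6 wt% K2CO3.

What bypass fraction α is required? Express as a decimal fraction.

0.552

All 1307×0.142 = 185.59 g/s of K2CO3 reaches E, so E = 185.59/0.166 = 1118 g/s and vapour = 188.96 g/s.
The evaporator receives (1−α)·1307 of feed at 0.858 water and removes 0.376 of that water:
0.376×0.858×(1−α)×1307 = 188.96
(1−α) = 188.96/421.65 = 0.4482;  α = 0.5518.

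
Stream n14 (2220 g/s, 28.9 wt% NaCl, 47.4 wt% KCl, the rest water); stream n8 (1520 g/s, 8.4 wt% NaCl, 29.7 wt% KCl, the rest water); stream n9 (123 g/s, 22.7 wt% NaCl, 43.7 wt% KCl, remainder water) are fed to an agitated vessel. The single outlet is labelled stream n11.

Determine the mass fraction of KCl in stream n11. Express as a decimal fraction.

0.403

Total flow out = 2220 + 1520 + 123 = 3863 g/s.
KCl in = 2220×0.474 + 1520×0.297 + 123×0.437 = 1557.5 g/s.
KCl mass fraction in n11 = 1557.5/3863 = 0.403.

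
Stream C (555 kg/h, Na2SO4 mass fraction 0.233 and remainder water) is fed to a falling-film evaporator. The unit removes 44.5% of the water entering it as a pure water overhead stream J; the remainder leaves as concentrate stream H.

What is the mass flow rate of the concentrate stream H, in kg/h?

365.6 kg/h

water entering = 555×0.767 = 425.69 kg/h; overhead removed = 0.445×425.69 = 189.43 kg/h.
Concentrate = 555 − 189.43 = 365.57 kg/h.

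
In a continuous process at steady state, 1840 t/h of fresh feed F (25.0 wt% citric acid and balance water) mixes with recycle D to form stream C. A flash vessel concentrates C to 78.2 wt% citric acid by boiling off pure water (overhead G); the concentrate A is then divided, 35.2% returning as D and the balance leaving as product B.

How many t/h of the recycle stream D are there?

319.5 t/h

Overall citric acid balance (none leaves overhead): citric acid in fresh feed = citric acid in product, i.e. 1840×0.250 = (1−0.352)·A·0.782.
A = 460/(0.782×0.648) = 907.77 t/h.
Recycle D = 0.352×907.77 = 319.54 t/h.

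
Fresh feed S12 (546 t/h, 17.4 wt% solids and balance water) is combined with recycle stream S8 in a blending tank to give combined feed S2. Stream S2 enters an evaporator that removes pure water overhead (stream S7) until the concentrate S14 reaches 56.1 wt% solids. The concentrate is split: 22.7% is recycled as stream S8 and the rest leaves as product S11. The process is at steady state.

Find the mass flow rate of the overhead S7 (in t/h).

376.7 t/h

Overall solids balance (none leaves overhead): solids in fresh feed = solids in product, i.e. 546×0.174 = (1−0.227)·S14·0.561.
S14 = 95.004/(0.561×0.773) = 219.08 t/h.
Recycle S8 = 0.227×219.08 = 49.731 t/h.
Combined feed S2 = 546 + 49.731 = 595.73 t/h.
Overhead S7 = S2 − S14 = 595.73 − 219.08 = 376.65 t/h.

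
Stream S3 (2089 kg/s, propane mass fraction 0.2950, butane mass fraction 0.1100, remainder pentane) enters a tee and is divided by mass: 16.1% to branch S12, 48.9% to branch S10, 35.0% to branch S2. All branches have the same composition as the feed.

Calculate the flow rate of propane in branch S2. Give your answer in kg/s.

215.7 kg/s

Branch S2 total = 0.350×2089 = 731.15 kg/s.
propane in S2 = 0.295×731.15 = 215.69 kg/s.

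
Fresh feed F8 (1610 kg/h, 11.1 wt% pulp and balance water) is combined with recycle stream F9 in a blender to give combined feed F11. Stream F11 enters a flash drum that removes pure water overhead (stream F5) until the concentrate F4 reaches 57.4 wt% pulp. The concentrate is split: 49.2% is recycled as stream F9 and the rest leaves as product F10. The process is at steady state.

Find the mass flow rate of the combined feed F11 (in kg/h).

1912 kg/h

Overall pulp balance (none leaves overhead): pulp in fresh feed = pulp in product, i.e. 1610×0.111 = (1−0.492)·F4·0.574.
F4 = 178.71/(0.574×0.508) = 612.88 kg/h.
Recycle F9 = 0.492×612.88 = 301.54 kg/h.
Combined feed F11 = 1610 + 301.54 = 1911.5 kg/h.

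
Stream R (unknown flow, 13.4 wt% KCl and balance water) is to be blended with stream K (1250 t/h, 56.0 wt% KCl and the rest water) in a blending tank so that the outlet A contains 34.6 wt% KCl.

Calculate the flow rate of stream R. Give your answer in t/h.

1262 t/h

Let R be the unknown flow. Total out = 1250 + R.
KCl balance: 700 + 0.134·R = 0.346·(1250 + R)
(0.134 − 0.346)·R = 0.346×1250 − 700 = -267.5
R = -267.5 / -0.212 = 1261.8 t/h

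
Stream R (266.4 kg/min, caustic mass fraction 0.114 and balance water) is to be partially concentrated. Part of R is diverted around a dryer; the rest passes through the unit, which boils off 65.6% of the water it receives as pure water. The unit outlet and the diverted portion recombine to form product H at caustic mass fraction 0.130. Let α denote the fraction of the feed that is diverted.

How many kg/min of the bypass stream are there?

All 266.4×0.114 = 30.37 kg/min of caustic reaches H, so H = 30.37/0.130 = 233.61 kg/min and vapour = 32.788 kg/min.
The evaporator receives (1−α)·266.4 of feed at 0.886 water and removes 0.656 of that water:
0.656×0.886×(1−α)×266.4 = 32.788
(1−α) = 32.788/154.84 = 0.2118;  α = 0.7882.
Bypass flow = 0.7882×266.4 = 209.99 kg/min.

210 kg/min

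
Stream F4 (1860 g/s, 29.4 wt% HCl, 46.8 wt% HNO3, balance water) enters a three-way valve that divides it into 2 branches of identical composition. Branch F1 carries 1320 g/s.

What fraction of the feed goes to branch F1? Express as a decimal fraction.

Fraction to F1 = 1320/1860 = 0.7097.

0.710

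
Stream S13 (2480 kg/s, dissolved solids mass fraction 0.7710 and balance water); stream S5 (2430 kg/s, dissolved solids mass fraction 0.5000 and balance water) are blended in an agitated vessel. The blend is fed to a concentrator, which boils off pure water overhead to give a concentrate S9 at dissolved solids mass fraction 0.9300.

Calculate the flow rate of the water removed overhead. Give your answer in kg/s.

1548 kg/s

dissolved solids entering = 2480×0.771 + 2430×0.500 = 3127.1 kg/s.
All dissolved solids reports to S9, so S9 = 3127.1/0.930 = 3362.5 kg/s.
Total feed = 4910 kg/s; overhead = 4910 − 3362.5 = 1547.5 kg/s.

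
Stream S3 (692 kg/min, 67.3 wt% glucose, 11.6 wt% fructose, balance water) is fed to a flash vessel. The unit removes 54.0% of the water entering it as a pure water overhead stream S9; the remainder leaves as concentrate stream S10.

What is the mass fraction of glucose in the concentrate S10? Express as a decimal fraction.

0.760

glucose is not removed: 692×0.673 = 465.72 kg/min of glucose enters S10.
water entering = 692×0.211 = 146.01 kg/min; overhead removed = 0.540×146.01 = 78.846 kg/min.
Concentrate = 692 − 78.846 = 613.15 kg/min.
Mass fraction = 465.72/613.15 = 0.760.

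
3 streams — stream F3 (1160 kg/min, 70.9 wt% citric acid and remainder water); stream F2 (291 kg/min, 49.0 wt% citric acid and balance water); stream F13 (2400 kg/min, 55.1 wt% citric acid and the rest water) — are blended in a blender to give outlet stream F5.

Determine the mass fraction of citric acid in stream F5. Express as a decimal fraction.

Total flow out = 1160 + 291 + 2400 = 3851 kg/min.
citric acid in = 1160×0.709 + 291×0.490 + 2400×0.551 = 2287.4 kg/min.
citric acid mass fraction in F5 = 2287.4/3851 = 0.5940.

0.5940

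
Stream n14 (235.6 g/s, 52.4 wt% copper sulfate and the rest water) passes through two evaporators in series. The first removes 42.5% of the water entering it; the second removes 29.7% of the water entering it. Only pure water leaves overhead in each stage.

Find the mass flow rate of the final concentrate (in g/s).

168.8 g/s

water in feed = 235.6×0.476 = 112.15 g/s.
After stage 1: water left = (1−0.425)×112.15 = 64.484; stream total = 187.94 g/s.
After stage 2: water left = (1−0.297)×64.484 = 45.332; final concentrate = 168.79 g/s.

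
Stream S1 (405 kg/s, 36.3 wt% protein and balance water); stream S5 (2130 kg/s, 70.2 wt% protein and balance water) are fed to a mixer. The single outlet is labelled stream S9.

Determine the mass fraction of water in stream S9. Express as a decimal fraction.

Total flow out = 405 + 2130 = 2535 kg/s.
water in = 405×0.637 + 2130×0.298 = 892.73 kg/s.
water mass fraction in S9 = 892.73/2535 = 0.352.

0.352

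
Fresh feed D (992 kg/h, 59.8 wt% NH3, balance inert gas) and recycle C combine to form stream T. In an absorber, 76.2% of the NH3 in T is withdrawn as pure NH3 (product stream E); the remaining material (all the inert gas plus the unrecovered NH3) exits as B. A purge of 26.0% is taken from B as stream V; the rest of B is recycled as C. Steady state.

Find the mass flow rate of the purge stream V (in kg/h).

inert gas enters only via D and leaves only via the purge: 992×0.402 = 0.260×(inert gas in B), and the absorber passes all inert gas, so inert gas in T = inert gas in B = 1533.8 kg/h.
NH3 in T: m_A = 992×0.598 + (1−0.260)·(1−0.762)·m_A, so m_A = 593.22/0.8239 = 720.03 kg/h.
B = (1−0.762)×720.03 + 1533.8 = 1705.2 kg/h.
Purge V = 0.260×1705.2 = 443.34 kg/h.

443.3 kg/h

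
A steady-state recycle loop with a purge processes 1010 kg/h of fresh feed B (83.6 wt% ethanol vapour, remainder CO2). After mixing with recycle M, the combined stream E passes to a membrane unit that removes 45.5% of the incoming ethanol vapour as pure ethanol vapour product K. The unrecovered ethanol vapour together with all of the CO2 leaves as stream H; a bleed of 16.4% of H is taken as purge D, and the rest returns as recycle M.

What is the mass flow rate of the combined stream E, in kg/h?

CO2 enters only via B and leaves only via the purge: 1010×0.164 = 0.164×(CO2 in H), and the membrane unit passes all CO2, so CO2 in E = CO2 in H = 1010 kg/h.
ethanol vapour in E: m_A = 1010×0.836 + (1−0.164)·(1−0.455)·m_A, so m_A = 844.36/0.5444 = 1551 kg/h.
E = 1551 + 1010 = 2561 kg/h.

2561 kg/h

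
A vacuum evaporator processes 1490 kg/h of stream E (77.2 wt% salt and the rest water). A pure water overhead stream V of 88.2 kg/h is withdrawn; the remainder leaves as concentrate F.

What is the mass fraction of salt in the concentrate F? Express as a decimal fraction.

salt is not removed: 1490×0.772 = 1150.3 kg/h of salt enters F.
Concentrate = 1490 − 88.2 = 1401.8 kg/h.
Mass fraction = 1150.3/1401.8 = 0.821.

0.821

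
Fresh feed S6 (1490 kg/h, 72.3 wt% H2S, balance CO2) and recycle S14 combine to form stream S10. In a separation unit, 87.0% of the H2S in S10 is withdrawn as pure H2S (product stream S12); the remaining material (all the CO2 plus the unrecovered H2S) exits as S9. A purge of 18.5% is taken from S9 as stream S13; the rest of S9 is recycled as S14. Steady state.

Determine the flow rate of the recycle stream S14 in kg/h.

1946 kg/h

CO2 enters only via S6 and leaves only via the purge: 1490×0.277 = 0.185×(CO2 in S9), and the separation unit passes all CO2, so CO2 in S10 = CO2 in S9 = 2231 kg/h.
H2S in S10: m_A = 1490×0.723 + (1−0.185)·(1−0.870)·m_A, so m_A = 1077.3/0.8941 = 1204.9 kg/h.
S9 = (1−0.870)×1204.9 + 2231 = 2387.6 kg/h.
Recycle S14 = (1−0.185)×2387.6 = 1945.9 kg/h.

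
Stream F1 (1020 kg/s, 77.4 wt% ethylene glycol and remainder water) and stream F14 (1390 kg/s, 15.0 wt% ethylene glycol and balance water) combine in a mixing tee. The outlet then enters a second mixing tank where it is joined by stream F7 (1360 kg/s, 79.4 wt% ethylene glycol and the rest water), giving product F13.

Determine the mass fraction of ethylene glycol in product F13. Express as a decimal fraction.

Overall, product flow = 3770 kg/s.
ethylene glycol in = 1020×0.774 + 1390×0.150 + 1360×0.794 = 2077.8 kg/s.
ethylene glycol fraction in F13 = 0.5511.

0.5511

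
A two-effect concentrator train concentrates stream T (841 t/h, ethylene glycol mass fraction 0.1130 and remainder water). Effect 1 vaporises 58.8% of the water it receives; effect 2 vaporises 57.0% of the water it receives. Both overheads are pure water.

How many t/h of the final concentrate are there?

water in feed = 841×0.887 = 745.97 t/h.
After stage 1: water left = (1−0.588)×745.97 = 307.34; stream total = 402.37 t/h.
After stage 2: water left = (1−0.570)×307.34 = 132.16; final concentrate = 227.19 t/h.

227.2 t/h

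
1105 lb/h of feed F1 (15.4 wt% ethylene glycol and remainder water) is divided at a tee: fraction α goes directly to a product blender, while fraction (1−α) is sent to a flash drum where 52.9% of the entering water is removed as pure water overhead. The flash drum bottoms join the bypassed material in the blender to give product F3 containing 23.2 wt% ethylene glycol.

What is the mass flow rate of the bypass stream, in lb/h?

274.9 lb/h

All 1105×0.154 = 170.17 lb/h of ethylene glycol reaches F3, so F3 = 170.17/0.232 = 733.49 lb/h and vapour = 371.51 lb/h.
The evaporator receives (1−α)·1105 of feed at 0.846 water and removes 0.529 of that water:
0.529×0.846×(1−α)×1105 = 371.51
(1−α) = 371.51/494.53 = 0.7512;  α = 0.2488.
Bypass flow = 0.2488×1105 = 274.88 lb/h.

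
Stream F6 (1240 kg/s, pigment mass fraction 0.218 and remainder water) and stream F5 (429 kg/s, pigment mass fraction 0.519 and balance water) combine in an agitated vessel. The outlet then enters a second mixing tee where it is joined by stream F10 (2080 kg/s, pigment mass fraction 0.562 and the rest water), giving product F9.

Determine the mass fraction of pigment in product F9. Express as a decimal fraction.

Overall, product flow = 3749 kg/s.
pigment in = 1240×0.218 + 429×0.519 + 2080×0.562 = 1661.9 kg/s.
pigment fraction in F9 = 0.443.

0.443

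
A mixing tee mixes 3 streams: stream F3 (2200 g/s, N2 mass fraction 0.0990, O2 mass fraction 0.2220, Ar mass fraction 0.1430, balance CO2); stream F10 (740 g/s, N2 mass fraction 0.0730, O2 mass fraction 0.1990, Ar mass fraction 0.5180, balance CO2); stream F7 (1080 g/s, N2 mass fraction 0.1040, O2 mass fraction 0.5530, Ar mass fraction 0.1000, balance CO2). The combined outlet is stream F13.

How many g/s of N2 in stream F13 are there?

384.1 g/s

N2 out = N2 in = 2200×0.099 + 740×0.073 + 1080×0.104 = 384.14 g/s.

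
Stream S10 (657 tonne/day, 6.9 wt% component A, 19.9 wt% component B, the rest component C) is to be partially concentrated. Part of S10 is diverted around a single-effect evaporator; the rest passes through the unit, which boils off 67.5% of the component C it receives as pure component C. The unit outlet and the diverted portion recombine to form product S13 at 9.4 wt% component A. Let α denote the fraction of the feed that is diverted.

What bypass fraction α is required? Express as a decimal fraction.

0.462

All 657×0.069 = 45.333 tonne/day of component A reaches S13, so S13 = 45.333/0.094 = 482.27 tonne/day and vapour = 174.73 tonne/day.
The evaporator receives (1−α)·657 of feed at 0.732 component C and removes 0.675 of that component C:
0.675×0.732×(1−α)×657 = 174.73
(1−α) = 174.73/324.62 = 0.5383;  α = 0.4617.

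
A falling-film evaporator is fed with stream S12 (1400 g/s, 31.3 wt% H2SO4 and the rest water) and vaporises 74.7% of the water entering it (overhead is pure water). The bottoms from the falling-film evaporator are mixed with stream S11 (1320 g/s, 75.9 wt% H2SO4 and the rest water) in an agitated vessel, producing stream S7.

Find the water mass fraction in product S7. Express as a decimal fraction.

0.281

Vapour removed = 0.747×0.687×1400 = 718.46 g/s; concentrate = 681.54 g/s.
water reaching the mixer = 243.34 (from concentrate) + 1320×0.241 = 561.46 g/s.
Product flow = 681.54 + 1320 = 2001.5 g/s; water fraction = 0.281.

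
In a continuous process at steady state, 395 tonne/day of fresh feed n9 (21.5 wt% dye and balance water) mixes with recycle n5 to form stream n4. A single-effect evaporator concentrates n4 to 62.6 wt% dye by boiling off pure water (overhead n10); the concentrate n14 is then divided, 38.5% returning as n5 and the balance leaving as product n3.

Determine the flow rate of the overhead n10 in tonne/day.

Overall dye balance (none leaves overhead): dye in fresh feed = dye in product, i.e. 395×0.215 = (1−0.385)·n14·0.626.
n14 = 84.925/(0.626×0.615) = 220.59 tonne/day.
Recycle n5 = 0.385×220.59 = 84.927 tonne/day.
Combined feed n4 = 395 + 84.927 = 479.93 tonne/day.
Overhead n10 = n4 − n14 = 479.93 − 220.59 = 259.34 tonne/day.

259.3 tonne/day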